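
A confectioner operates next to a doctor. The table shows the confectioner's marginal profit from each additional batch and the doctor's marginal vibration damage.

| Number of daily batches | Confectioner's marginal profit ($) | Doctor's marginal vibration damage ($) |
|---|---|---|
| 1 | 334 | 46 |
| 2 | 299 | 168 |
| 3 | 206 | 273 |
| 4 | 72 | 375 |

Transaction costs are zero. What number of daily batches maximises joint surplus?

2

Bargaining reaches the level where marginal profit last exceeds marginal vibration damage.
That holds through level 2 (299 ≥ 168) but not at 3 (206 < 273).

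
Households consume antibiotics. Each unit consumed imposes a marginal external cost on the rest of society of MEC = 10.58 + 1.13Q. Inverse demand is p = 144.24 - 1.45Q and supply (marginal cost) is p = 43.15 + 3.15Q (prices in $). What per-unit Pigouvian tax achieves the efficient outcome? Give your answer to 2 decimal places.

tax = $28.43 per unit

Social marginal benefit = demand − MEC = 133.66 - 2.58Q.
Set SMB = MC: 133.66 - 2.58Q = 43.15 + 3.15Q → Q* = 15.7958.
The Pigouvian tax equals MEC at Q*: 10.58 + 1.13×15.7958 = 28.4293.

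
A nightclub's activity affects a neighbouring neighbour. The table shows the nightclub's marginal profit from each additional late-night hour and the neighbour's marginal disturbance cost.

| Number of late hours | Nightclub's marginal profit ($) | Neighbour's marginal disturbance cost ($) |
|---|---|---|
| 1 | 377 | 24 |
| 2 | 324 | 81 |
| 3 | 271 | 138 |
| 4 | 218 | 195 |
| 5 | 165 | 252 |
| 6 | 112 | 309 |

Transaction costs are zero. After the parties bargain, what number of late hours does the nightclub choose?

4

Bargaining reaches the level where marginal profit last exceeds marginal disturbance cost.
That holds through level 4 (218 ≥ 195) but not at 5 (165 < 252).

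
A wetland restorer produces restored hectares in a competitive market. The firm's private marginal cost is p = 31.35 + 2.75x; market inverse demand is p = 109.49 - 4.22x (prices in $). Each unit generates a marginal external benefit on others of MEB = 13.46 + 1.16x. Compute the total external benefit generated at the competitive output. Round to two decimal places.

$223.80

Market equilibrium (private): 31.35 + 2.75x = 109.49 - 4.22x → x_m = 11.2109.
Total external benefit = ∫₀^{x_m} (13.46 + 1.16x) dx = 13.46×11.2109 + ½×1.16×11.2109² = 223.7956.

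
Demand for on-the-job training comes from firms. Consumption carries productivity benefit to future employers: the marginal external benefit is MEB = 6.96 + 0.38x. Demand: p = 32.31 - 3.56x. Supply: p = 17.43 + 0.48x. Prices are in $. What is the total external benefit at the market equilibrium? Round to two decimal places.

$28.21

Market equilibrium (private): 17.43 + 0.48x = 32.31 - 3.56x → x_m = 3.6832.
Total external benefit = ∫₀^{x_m} (6.96 + 0.38x) dx = 6.96×3.6832 + ½×0.38×3.6832² = 28.2126.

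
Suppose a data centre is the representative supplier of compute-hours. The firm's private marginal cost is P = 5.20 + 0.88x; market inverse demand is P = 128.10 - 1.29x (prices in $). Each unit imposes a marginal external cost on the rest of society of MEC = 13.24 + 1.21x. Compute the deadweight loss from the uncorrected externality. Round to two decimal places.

Market equilibrium (private): 5.20 + 0.88x = 128.10 - 1.29x → x_m = 56.6359.
Social marginal cost = private MC + MEC = 18.44 + 2.09x.
Set SMC = demand: 18.44 + 2.09x = 128.10 - 1.29x → x* = 32.4438.
The loss is the area between SMC and demand from x* to x_m; with linear curves that's a triangle of height MEC(x_m).
DWL = ½ × 24.1921 × 81.7695 = 989.0880.

DWL = $989.09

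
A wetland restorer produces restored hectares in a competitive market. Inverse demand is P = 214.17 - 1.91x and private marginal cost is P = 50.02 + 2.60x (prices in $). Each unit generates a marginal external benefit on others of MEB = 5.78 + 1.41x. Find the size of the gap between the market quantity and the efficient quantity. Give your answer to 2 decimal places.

Market equilibrium (private): 50.02 + 2.60x = 214.17 - 1.91x → x_m = 36.3969.
Social marginal cost = private MC − MEB = 44.24 + 1.19x.
Set SMC = demand: 44.24 + 1.19x = 214.17 - 1.91x → x* = 54.8161.
Gap = |36.3969 − 54.8161| = 18.4192.

18.42 units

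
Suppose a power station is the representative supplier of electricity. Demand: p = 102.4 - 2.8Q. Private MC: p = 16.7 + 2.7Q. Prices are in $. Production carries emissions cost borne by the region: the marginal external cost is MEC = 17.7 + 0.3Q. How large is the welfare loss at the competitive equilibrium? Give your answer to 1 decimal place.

Market equilibrium (private): 16.7 + 2.7Q = 102.4 - 2.8Q → Q_m = 15.5818.
Social marginal cost = private MC + MEC = 34.4 + 3.0Q.
Set SMC = demand: 34.4 + 3.0Q = 102.4 - 2.8Q → Q* = 11.7241.
Height of the DWL triangle at Q_m is SMC(Q_m) − demand(Q_m) = MEC(Q_m) = 22.3745.
DWL = ½ × 3.8577 × 22.3745 = 43.1571.

DWL = $43.2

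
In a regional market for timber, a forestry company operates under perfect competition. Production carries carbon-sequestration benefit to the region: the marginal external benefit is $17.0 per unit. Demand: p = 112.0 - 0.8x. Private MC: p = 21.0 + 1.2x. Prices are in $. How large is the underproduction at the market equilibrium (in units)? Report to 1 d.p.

8.5 units

Market equilibrium (private): 21.0 + 1.2x = 112.0 - 0.8x → x_m = 45.5000.
Social marginal cost = private MC − MEB = 4.0 + 1.2x.
Set SMC = demand: 4.0 + 1.2x = 112.0 - 0.8x → x* = 54.0000.
Gap = |45.5000 − 54.0000| = 8.5000.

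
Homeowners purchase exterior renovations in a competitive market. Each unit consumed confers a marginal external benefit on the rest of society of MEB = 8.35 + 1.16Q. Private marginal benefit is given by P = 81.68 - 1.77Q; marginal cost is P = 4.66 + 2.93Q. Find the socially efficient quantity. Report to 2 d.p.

Social marginal benefit = demand + MEB = 90.03 - 0.61Q.
Set SMB = MC: 90.03 - 0.61Q = 4.66 + 2.93Q → Q* = 24.1158.

Q* = 24.12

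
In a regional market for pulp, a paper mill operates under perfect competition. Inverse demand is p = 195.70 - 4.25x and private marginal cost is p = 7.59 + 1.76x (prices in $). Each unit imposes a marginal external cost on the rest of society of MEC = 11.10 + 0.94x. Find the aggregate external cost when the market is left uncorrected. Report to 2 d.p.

$807.86

Market equilibrium (private): 7.59 + 1.76x = 195.70 - 4.25x → x_m = 31.2995.
Total external cost = ∫₀^{x_m} (11.10 + 0.94x) dx = 11.10×31.2995 + ½×0.94×31.2995² = 807.8640.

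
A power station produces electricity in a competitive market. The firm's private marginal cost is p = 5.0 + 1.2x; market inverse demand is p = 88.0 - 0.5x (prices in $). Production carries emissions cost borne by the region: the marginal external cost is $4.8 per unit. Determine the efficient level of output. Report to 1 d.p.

Social marginal cost = private MC + MEC = 9.8 + 1.2x.
Set SMC = demand: 9.8 + 1.2x = 88.0 - 0.5x → x* = 46.0000.

x* = 46.0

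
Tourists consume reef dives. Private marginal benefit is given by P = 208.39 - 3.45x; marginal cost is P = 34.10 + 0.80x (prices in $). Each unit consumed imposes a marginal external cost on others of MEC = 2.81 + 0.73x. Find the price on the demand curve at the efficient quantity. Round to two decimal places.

Social marginal benefit = demand − MEC = 205.58 - 4.18x.
Set SMB = MC: 205.58 - 4.18x = 34.10 + 0.80x → x* = 34.4337.
Consumer price on the demand curve at x*: 208.39 − 3.45×34.4337 = 89.5937.

P = $89.59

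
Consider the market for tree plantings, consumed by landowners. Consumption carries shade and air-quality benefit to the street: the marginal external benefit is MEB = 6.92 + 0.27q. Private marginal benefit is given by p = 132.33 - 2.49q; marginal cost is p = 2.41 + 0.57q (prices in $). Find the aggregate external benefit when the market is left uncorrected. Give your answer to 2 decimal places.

$537.16

Market equilibrium (private): 2.41 + 0.57q = 132.33 - 2.49q → q_m = 42.4575.
Total external benefit = ∫₀^{q_m} (6.92 + 0.27q) dq = 6.92×42.4575 + ½×0.27×42.4575² = 537.1622.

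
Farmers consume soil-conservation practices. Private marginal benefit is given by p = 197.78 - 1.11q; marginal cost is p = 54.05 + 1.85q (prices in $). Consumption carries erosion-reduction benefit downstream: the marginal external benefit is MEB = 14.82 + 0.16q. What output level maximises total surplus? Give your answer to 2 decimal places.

Social marginal benefit = demand + MEB = 212.60 - 0.95q.
Set SMB = MC: 212.60 - 0.95q = 54.05 + 1.85q → q* = 56.6250.

q* = 56.63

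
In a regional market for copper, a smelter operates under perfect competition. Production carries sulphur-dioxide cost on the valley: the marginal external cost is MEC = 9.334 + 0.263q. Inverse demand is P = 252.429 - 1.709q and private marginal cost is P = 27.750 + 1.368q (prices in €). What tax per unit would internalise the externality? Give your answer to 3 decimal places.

Social marginal cost = private MC + MEC = 37.084 + 1.631q.
Set SMC = demand: 37.084 + 1.631q = 252.429 - 1.709q → q* = 64.4746.
The Pigouvian tax equals MEC at q*: 9.334 + 0.263×64.4746 = 26.2908.

tax = €26.291 per unit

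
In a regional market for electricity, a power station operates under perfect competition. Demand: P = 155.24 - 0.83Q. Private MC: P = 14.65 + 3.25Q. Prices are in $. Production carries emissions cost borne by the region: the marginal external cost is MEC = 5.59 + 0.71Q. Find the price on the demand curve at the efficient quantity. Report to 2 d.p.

P = $131.85

Social marginal cost = private MC + MEC = 20.24 + 3.96Q.
Set SMC = demand: 20.24 + 3.96Q = 155.24 - 0.83Q → Q* = 28.1837.
Consumer price on the demand curve at Q*: 155.24 − 0.83×28.1837 = 131.8475.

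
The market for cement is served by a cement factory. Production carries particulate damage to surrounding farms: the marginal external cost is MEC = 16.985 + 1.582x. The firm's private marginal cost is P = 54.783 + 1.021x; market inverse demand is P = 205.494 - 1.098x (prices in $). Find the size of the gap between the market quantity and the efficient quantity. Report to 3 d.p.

34.991 units

Market equilibrium (private): 54.783 + 1.021x = 205.494 - 1.098x → x_m = 71.1236.
Social marginal cost = private MC + MEC = 71.768 + 2.603x.
Set SMC = demand: 71.768 + 2.603x = 205.494 - 1.098x → x* = 36.1324.
Gap = |71.1236 − 36.1324| = 34.9912.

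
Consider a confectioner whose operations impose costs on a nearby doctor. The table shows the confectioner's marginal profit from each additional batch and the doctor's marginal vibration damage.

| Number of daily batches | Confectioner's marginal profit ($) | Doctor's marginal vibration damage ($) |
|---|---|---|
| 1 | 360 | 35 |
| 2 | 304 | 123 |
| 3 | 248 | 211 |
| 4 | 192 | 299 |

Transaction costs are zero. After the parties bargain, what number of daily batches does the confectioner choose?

3

Bargaining reaches the level where marginal profit last exceeds marginal vibration damage.
That holds through level 3 (248 ≥ 211) but not at 4 (192 < 299).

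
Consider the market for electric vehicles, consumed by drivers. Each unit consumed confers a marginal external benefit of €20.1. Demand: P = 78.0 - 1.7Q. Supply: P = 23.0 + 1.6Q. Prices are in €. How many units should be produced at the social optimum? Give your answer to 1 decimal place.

Q* = 22.8

Social marginal benefit = demand + MEB = 98.1 - 1.7Q.
Set SMB = MC: 98.1 - 1.7Q = 23.0 + 1.6Q → Q* = 22.7576.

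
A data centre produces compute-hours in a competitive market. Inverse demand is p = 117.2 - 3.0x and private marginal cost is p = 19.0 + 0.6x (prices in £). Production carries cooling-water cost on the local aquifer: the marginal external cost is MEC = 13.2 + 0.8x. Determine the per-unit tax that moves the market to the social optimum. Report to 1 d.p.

tax = £28.7 per unit

Social marginal cost = private MC + MEC = 32.2 + 1.4x.
Set SMC = demand: 32.2 + 1.4x = 117.2 - 3.0x → x* = 19.3182.
The Pigouvian tax equals MEC at x*: 13.2 + 0.8×19.3182 = 28.6546.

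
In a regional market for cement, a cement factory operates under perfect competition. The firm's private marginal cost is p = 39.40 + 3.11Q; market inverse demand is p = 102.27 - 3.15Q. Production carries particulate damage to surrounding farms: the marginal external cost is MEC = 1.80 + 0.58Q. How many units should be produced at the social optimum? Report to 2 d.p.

Q* = 8.93

Social marginal cost = private MC + MEC = 41.20 + 3.69Q.
Set SMC = demand: 41.20 + 3.69Q = 102.27 - 3.15Q → Q* = 8.9284.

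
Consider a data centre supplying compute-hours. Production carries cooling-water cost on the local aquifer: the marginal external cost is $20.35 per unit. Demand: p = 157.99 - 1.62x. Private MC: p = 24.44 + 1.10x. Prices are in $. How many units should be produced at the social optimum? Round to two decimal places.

x* = 41.62

Social marginal cost = private MC + MEC = 44.79 + 1.10x.
Set SMC = demand: 44.79 + 1.10x = 157.99 - 1.62x → x* = 41.6176.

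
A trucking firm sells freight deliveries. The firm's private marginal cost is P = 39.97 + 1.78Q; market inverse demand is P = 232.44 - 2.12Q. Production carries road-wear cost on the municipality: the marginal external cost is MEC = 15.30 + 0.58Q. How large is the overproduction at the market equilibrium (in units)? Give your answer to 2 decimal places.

Market equilibrium (private): 39.97 + 1.78Q = 232.44 - 2.12Q → Q_m = 49.3513.
Social marginal cost = private MC + MEC = 55.27 + 2.36Q.
Set SMC = demand: 55.27 + 2.36Q = 232.44 - 2.12Q → Q* = 39.5469.
Gap = |49.3513 − 39.5469| = 9.8044.

9.80 units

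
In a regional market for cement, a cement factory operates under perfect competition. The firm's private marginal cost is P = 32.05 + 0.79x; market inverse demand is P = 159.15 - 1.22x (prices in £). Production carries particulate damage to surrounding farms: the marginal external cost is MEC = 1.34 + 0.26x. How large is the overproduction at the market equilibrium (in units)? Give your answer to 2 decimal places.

7.83 units

Market equilibrium (private): 32.05 + 0.79x = 159.15 - 1.22x → x_m = 63.2338.
Social marginal cost = private MC + MEC = 33.39 + 1.05x.
Set SMC = demand: 33.39 + 1.05x = 159.15 - 1.22x → x* = 55.4009.
Gap = |63.2338 − 55.4009| = 7.8329.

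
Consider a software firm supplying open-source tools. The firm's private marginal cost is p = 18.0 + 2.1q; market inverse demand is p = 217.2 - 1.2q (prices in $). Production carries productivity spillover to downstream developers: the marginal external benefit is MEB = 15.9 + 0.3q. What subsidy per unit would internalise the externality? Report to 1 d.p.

Social marginal cost = private MC − MEB = 2.1 + 1.8q.
Set SMC = demand: 2.1 + 1.8q = 217.2 - 1.2q → q* = 71.7000.
The Pigouvian subsidy equals MEB at q*: 15.9 + 0.3×71.7000 = 37.4100.

subsidy = $37.4 per unit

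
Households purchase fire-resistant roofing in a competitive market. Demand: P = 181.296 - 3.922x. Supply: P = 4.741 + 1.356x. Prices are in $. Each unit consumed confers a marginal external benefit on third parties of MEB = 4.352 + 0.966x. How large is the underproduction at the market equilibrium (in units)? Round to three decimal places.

Market equilibrium (private): 4.741 + 1.356x = 181.296 - 3.922x → x_m = 33.4511.
Social marginal benefit = demand + MEB = 185.648 - 2.956x.
Set SMB = MC: 185.648 - 2.956x = 4.741 + 1.356x → x* = 41.9543.
Gap = |33.4511 − 41.9543| = 8.5032.

8.503 units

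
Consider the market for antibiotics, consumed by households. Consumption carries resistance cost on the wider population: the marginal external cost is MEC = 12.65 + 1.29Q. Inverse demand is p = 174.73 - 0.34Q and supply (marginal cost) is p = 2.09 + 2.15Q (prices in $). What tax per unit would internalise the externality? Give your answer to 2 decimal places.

Social marginal benefit = demand − MEC = 162.08 - 1.63Q.
Set SMB = MC: 162.08 - 1.63Q = 2.09 + 2.15Q → Q* = 42.3254.
The Pigouvian tax equals MEC at Q*: 12.65 + 1.29×42.3254 = 67.2498.

tax = $67.25 per unit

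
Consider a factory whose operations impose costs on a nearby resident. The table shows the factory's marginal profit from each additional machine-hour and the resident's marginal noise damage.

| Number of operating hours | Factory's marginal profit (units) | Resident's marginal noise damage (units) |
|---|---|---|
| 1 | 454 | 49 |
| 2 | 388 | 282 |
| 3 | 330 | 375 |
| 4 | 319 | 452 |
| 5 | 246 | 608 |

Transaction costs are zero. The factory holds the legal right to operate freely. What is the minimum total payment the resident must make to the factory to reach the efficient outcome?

895

Left alone the factory would choose level 5 (marginal profit stays positive).
Efficient level: k* = 2 (marginal profit ≥ marginal noise damage through 2).
The resident must at least cover the factory's forgone profit from cutting 5→2: 330 + 319 + 246 = 895.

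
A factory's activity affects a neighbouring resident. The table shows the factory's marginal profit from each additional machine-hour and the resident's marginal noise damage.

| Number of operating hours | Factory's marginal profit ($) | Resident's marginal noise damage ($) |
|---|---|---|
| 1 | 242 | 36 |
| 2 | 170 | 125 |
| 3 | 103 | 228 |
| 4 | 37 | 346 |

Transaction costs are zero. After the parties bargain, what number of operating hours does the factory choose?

2

Bargaining reaches the level where marginal profit last exceeds marginal noise damage.
That holds through level 2 (170 ≥ 125) but not at 3 (103 < 228).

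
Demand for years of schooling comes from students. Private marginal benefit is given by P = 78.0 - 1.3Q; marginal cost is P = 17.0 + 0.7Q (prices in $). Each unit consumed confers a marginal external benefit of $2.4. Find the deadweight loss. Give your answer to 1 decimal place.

Market equilibrium (private): 17.0 + 0.7Q = 78.0 - 1.3Q → Q_m = 30.5000.
Social marginal benefit = demand + MEB = 80.4 - 1.3Q.
Set SMB = MC: 80.4 - 1.3Q = 17.0 + 0.7Q → Q* = 31.7000.
The welfare-loss triangle has base |Q_m − Q*| and height MEB(Q_m) (the vertical gap between SMB and MC is zero at Q* and MEB at Q_m).
DWL = ½ × 1.2000 × 2.4000 = 1.4400.

DWL = $1.4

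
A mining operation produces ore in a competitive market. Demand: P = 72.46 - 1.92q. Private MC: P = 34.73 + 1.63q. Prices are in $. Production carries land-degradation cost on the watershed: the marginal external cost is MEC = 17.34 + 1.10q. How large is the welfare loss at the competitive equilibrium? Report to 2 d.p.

DWL = $90.62

Market equilibrium (private): 34.73 + 1.63q = 72.46 - 1.92q → q_m = 10.6282.
Social marginal cost = private MC + MEC = 52.07 + 2.73q.
Set SMC = demand: 52.07 + 2.73q = 72.46 - 1.92q → q* = 4.3849.
Height of the DWL triangle at q_m is SMC(q_m) − demand(q_m) = MEC(q_m) = 29.0310.
DWL = ½ × 6.2433 × 29.0310 = 90.6246.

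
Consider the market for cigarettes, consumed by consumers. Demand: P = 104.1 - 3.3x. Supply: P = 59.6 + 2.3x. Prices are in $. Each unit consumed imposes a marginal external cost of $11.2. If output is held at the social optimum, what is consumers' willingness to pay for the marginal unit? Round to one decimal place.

Social marginal benefit = demand − MEC = 92.9 - 3.3x.
Set SMB = MC: 92.9 - 3.3x = 59.6 + 2.3x → x* = 5.9464.
Consumer price on the demand curve at x*: 104.1 − 3.3×5.9464 = 84.4769.

P = $84.5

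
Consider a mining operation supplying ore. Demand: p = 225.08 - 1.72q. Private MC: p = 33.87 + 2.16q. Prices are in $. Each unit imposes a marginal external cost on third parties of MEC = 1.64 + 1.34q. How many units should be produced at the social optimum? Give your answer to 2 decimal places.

Social marginal cost = private MC + MEC = 35.51 + 3.50q.
Set SMC = demand: 35.51 + 3.50q = 225.08 - 1.72q → q* = 36.3161.

q* = 36.32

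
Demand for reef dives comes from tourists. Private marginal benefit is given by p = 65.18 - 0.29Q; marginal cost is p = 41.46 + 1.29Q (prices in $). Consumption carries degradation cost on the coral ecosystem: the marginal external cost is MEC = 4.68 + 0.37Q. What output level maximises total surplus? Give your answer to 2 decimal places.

Social marginal benefit = demand − MEC = 60.50 - 0.66Q.
Set SMB = MC: 60.50 - 0.66Q = 41.46 + 1.29Q → Q* = 9.7641.

Q* = 9.76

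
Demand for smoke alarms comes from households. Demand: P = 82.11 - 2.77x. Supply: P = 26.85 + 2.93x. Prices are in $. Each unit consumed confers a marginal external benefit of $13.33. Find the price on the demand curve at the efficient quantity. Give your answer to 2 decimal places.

P = $48.78

Social marginal benefit = demand + MEB = 95.44 - 2.77x.
Set SMB = MC: 95.44 - 2.77x = 26.85 + 2.93x → x* = 12.0333.
Consumer price on the demand curve at x*: 82.11 − 2.77×12.0333 = 48.7778.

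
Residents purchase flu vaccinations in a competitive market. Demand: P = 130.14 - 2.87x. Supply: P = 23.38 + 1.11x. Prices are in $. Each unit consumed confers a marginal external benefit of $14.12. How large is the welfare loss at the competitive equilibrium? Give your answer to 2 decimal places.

Market equilibrium (private): 23.38 + 1.11x = 130.14 - 2.87x → x_m = 26.8241.
Social marginal benefit = demand + MEB = 144.26 - 2.87x.
Set SMB = MC: 144.26 - 2.87x = 23.38 + 1.11x → x* = 30.3719.
Height of the DWL triangle at x_m is SMB(x_m) − MC(x_m) = MEB(x_m) = 14.1200.
DWL = ½ × 3.5478 × 14.1200 = 25.0475.

DWL = $25.05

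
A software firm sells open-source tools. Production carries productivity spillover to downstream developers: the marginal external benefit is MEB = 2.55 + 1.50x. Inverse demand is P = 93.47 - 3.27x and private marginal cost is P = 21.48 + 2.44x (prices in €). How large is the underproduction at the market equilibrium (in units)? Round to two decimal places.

Market equilibrium (private): 21.48 + 2.44x = 93.47 - 3.27x → x_m = 12.6077.
Social marginal cost = private MC − MEB = 18.93 + 0.94x.
Set SMC = demand: 18.93 + 0.94x = 93.47 - 3.27x → x* = 17.7055.
Gap = |12.6077 − 17.7055| = 5.0978.

5.10 units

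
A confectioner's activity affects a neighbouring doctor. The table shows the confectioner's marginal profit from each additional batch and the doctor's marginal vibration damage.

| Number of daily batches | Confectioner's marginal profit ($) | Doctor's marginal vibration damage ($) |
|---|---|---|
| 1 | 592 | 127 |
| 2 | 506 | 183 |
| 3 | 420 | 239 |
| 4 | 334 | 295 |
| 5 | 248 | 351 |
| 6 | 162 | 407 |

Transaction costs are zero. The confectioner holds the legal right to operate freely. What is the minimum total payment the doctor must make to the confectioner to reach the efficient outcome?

Left alone the confectioner would choose level 6 (marginal profit stays positive).
Efficient level: k* = 4 (marginal profit ≥ marginal vibration damage through 4).
The doctor must at least cover the confectioner's forgone profit from cutting 6→4: 248 + 162 = 410.

$410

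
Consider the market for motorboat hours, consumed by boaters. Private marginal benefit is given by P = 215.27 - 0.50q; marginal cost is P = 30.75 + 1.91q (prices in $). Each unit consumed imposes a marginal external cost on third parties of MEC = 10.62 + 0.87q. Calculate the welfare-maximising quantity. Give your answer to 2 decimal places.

Social marginal benefit = demand − MEC = 204.65 - 1.37q.
Set SMB = MC: 204.65 - 1.37q = 30.75 + 1.91q → q* = 53.0183.

q* = 53.02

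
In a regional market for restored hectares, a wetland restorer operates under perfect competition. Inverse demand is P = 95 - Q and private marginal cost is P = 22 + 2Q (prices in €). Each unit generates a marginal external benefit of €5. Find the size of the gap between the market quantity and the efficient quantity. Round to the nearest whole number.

2 units

Market equilibrium (private): 22 + 2Q = 95 - Q → Q_m = 24.3333.
Social marginal cost = private MC − MEB = 17 + 2Q.
Set SMC = demand: 17 + 2Q = 95 - Q → Q* = 26.0000.
Gap = |24.3333 − 26.0000| = 1.6667.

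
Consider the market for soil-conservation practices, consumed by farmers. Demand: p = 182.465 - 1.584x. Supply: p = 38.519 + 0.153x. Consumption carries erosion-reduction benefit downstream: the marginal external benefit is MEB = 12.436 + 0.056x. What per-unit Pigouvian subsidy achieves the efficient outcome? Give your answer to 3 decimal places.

Social marginal benefit = demand + MEB = 194.901 - 1.528x.
Set SMB = MC: 194.901 - 1.528x = 38.519 + 0.153x → x* = 93.0291.
The Pigouvian subsidy equals MEB at x*: 12.436 + 0.056×93.0291 = 17.6456.

subsidy = 17.646 per unit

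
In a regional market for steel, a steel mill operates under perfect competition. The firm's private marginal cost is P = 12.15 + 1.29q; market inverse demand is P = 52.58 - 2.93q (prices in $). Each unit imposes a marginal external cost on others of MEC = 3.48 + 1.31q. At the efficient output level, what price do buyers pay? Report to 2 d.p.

Social marginal cost = private MC + MEC = 15.63 + 2.60q.
Set SMC = demand: 15.63 + 2.60q = 52.58 - 2.93q → q* = 6.6817.
Consumer price on the demand curve at q*: 52.58 − 2.93×6.6817 = 33.0026.

P = $33.00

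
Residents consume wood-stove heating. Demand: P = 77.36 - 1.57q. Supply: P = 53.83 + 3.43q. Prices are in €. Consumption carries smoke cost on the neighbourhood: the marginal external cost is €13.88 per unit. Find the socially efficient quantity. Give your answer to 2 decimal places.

Social marginal benefit = demand − MEC = 63.48 - 1.57q.
Set SMB = MC: 63.48 - 1.57q = 53.83 + 3.43q → q* = 1.9300.

q* = 1.93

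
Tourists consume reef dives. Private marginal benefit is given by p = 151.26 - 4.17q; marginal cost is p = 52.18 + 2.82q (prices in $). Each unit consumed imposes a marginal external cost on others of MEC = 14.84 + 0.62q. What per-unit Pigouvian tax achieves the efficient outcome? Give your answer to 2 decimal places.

Social marginal benefit = demand − MEC = 136.42 - 4.79q.
Set SMB = MC: 136.42 - 4.79q = 52.18 + 2.82q → q* = 11.0696.
The Pigouvian tax equals MEC at q*: 14.84 + 0.62×11.0696 = 21.7032.

tax = $21.70 per unit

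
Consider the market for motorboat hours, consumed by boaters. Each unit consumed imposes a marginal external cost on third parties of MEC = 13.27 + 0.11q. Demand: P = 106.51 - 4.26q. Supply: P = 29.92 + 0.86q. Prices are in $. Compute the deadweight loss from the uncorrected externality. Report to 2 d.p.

DWL = $21.27

Market equilibrium (private): 29.92 + 0.86q = 106.51 - 4.26q → q_m = 14.9590.
Social marginal benefit = demand − MEC = 93.24 - 4.37q.
Set SMB = MC: 93.24 - 4.37q = 29.92 + 0.86q → q* = 12.1071.
The loss is the area between SMB and MC from q* to q_m; with linear curves that's a triangle of height MEC(q_m).
DWL = ½ × 2.8519 × 14.9155 = 21.2688.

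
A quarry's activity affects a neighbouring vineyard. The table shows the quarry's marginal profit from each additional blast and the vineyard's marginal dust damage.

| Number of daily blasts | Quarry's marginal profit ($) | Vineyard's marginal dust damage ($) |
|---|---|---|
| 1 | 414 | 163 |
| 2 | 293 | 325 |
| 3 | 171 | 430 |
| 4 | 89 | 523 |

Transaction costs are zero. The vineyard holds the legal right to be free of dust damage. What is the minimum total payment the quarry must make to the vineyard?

Efficient level: marginal profit ≥ marginal dust damage through level 1, so k* = 1.
With the vineyard holding the right, the quarry must at least compensate total damage at k*: 163 = 163.

$163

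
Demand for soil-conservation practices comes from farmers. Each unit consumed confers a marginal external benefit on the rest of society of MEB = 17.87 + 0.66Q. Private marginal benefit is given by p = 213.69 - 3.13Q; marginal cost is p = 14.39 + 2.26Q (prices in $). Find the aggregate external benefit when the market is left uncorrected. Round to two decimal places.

$1111.94

Market equilibrium (private): 14.39 + 2.26Q = 213.69 - 3.13Q → Q_m = 36.9759.
Total external benefit = ∫₀^{Q_m} (17.87 + 0.66Q) dQ = 17.87×36.9759 + ½×0.66×36.9759² = 1111.9410.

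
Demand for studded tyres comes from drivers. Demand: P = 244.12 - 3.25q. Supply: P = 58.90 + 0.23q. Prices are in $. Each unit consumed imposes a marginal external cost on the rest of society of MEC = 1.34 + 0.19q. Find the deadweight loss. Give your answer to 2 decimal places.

Market equilibrium (private): 58.90 + 0.23q = 244.12 - 3.25q → q_m = 53.2241.
Social marginal benefit = demand − MEC = 242.78 - 3.44q.
Set SMB = MC: 242.78 - 3.44q = 58.90 + 0.23q → q* = 50.1035.
The loss is the area between SMB and MC from q* to q_m; with linear curves that's a triangle of height MEC(q_m).
DWL = ½ × 3.1206 × 11.4526 = 17.8695.

DWL = $17.87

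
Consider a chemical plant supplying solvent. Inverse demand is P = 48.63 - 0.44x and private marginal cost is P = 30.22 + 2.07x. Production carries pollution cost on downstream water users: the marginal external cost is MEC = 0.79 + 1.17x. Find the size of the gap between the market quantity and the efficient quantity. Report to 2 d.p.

Market equilibrium (private): 30.22 + 2.07x = 48.63 - 0.44x → x_m = 7.3347.
Social marginal cost = private MC + MEC = 31.01 + 3.24x.
Set SMC = demand: 31.01 + 3.24x = 48.63 - 0.44x → x* = 4.7880.
Gap = |7.3347 − 4.7880| = 2.5467.

2.55 units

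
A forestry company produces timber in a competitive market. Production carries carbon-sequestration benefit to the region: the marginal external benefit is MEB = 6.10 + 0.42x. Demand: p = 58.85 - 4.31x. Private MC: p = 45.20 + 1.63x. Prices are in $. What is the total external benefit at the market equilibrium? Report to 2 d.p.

$15.13

Market equilibrium (private): 45.20 + 1.63x = 58.85 - 4.31x → x_m = 2.2980.
Total external benefit = ∫₀^{x_m} (6.10 + 0.42x) dx = 6.10×2.2980 + ½×0.42×2.2980² = 15.1268.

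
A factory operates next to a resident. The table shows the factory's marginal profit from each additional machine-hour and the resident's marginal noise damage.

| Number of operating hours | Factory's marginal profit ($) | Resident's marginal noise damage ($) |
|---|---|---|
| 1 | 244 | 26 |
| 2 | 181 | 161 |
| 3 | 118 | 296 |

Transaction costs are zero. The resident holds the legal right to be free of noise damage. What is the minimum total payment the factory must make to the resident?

Efficient level: marginal profit ≥ marginal noise damage through level 2, so k* = 2.
With the resident holding the right, the factory must at least compensate total damage at k*: 26 + 161 = 187.

$187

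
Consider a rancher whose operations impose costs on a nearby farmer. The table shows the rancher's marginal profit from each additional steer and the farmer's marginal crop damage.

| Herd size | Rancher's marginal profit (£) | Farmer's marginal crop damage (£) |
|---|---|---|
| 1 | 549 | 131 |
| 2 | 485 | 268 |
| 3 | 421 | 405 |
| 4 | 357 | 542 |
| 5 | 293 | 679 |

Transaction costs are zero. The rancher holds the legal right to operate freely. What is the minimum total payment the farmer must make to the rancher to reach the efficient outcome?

£650

Left alone the rancher would choose level 5 (marginal profit stays positive).
Efficient level: k* = 3 (marginal profit ≥ marginal crop damage through 3).
The farmer must at least cover the rancher's forgone profit from cutting 5→3: 357 + 293 = 650.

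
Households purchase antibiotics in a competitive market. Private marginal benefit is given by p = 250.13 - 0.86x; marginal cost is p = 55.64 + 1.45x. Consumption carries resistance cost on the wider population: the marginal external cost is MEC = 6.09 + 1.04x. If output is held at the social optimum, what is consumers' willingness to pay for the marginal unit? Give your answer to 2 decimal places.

Social marginal benefit = demand − MEC = 244.04 - 1.90x.
Set SMB = MC: 244.04 - 1.90x = 55.64 + 1.45x → x* = 56.2388.
Consumer price on the demand curve at x*: 250.13 − 0.86×56.2388 = 201.7646.

P = 201.76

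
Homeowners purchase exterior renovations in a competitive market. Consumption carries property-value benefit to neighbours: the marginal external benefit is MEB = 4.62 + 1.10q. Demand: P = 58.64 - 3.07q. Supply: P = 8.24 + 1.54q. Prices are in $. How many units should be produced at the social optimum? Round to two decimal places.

Social marginal benefit = demand + MEB = 63.26 - 1.97q.
Set SMB = MC: 63.26 - 1.97q = 8.24 + 1.54q → q* = 15.6752.

q* = 15.68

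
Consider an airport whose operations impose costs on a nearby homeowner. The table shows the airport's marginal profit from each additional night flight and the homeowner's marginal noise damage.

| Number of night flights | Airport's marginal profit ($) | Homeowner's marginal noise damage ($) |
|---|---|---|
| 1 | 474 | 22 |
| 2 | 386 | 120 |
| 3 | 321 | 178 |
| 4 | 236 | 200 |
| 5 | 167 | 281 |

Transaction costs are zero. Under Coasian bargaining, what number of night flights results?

4

Bargaining reaches the level where marginal profit last exceeds marginal noise damage.
That holds through level 4 (236 ≥ 200) but not at 5 (167 < 281).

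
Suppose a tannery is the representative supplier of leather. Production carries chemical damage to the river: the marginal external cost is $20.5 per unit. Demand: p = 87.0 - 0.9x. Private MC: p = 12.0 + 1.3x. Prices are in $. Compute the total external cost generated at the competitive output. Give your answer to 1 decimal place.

$698.9

Market equilibrium (private): 12.0 + 1.3x = 87.0 - 0.9x → x_m = 34.0909.
Total external cost = MEC × x_m = 20.5 × 34.0909 = 698.8635.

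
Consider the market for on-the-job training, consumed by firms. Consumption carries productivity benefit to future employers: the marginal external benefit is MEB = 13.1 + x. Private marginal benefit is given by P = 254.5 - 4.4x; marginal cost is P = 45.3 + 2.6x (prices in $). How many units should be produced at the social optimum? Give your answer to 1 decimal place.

x* = 37.1

Social marginal benefit = demand + MEB = 267.6 - 3.4x.
Set SMB = MC: 267.6 - 3.4x = 45.3 + 2.6x → x* = 37.0500.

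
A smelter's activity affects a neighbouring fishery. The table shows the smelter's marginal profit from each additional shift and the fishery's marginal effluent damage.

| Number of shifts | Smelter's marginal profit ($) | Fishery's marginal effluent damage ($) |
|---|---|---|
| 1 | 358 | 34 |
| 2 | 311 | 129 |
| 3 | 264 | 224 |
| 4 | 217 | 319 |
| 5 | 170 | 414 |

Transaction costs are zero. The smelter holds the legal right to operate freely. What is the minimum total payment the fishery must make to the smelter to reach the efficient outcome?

Left alone the smelter would choose level 5 (marginal profit stays positive).
Efficient level: k* = 3 (marginal profit ≥ marginal effluent damage through 3).
The fishery must at least cover the smelter's forgone profit from cutting 5→3: 217 + 170 = 387.

$387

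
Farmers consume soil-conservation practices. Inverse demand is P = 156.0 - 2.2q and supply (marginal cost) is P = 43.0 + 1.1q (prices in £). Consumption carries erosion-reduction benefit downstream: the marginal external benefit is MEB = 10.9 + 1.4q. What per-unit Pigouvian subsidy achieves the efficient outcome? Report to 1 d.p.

subsidy = £102.2 per unit

Social marginal benefit = demand + MEB = 166.9 - 0.8q.
Set SMB = MC: 166.9 - 0.8q = 43.0 + 1.1q → q* = 65.2105.
The Pigouvian subsidy equals MEB at q*: 10.9 + 1.4×65.2105 = 102.1947.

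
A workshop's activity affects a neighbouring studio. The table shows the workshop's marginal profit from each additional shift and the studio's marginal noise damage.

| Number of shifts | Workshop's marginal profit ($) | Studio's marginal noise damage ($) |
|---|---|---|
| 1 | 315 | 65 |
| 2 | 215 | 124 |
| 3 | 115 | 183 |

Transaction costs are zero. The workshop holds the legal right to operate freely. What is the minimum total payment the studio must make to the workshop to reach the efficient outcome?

$115

Left alone the workshop would choose level 3 (marginal profit stays positive).
Efficient level: k* = 2 (marginal profit ≥ marginal noise damage through 2).
The studio must at least cover the workshop's forgone profit from cutting 3→2: 115 = 115.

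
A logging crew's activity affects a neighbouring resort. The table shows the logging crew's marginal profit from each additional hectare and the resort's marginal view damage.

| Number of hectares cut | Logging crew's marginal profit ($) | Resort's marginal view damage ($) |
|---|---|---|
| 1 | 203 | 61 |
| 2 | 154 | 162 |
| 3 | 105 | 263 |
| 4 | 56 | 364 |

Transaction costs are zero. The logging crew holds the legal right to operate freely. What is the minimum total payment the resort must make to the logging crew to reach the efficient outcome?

$315

Left alone the logging crew would choose level 4 (marginal profit stays positive).
Efficient level: k* = 1 (marginal profit ≥ marginal view damage through 1).
The resort must at least cover the logging crew's forgone profit from cutting 4→1: 154 + 105 + 56 = 315.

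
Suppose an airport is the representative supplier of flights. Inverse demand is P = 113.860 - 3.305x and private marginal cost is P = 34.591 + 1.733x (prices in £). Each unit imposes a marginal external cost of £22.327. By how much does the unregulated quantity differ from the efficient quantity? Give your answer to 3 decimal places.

4.432 units

Market equilibrium (private): 34.591 + 1.733x = 113.860 - 3.305x → x_m = 15.7342.
Social marginal cost = private MC + MEC = 56.918 + 1.733x.
Set SMC = demand: 56.918 + 1.733x = 113.860 - 3.305x → x* = 11.3025.
Gap = |15.7342 − 11.3025| = 4.4317.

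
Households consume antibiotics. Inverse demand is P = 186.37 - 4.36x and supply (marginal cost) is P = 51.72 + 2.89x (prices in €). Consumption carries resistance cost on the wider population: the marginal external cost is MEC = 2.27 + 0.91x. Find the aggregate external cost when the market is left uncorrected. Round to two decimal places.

Market equilibrium (private): 51.72 + 2.89x = 186.37 - 4.36x → x_m = 18.5724.
Total external cost = ∫₀^{x_m} (2.27 + 0.91x) dx = 2.27×18.5724 + ½×0.91×18.5724² = 199.1043.

€199.10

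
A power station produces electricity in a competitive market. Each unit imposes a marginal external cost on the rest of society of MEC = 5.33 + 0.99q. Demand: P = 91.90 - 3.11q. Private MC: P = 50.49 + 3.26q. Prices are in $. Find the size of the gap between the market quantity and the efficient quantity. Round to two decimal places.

1.60 units

Market equilibrium (private): 50.49 + 3.26q = 91.90 - 3.11q → q_m = 6.5008.
Social marginal cost = private MC + MEC = 55.82 + 4.25q.
Set SMC = demand: 55.82 + 4.25q = 91.90 - 3.11q → q* = 4.9022.
Gap = |6.5008 − 4.9022| = 1.5986.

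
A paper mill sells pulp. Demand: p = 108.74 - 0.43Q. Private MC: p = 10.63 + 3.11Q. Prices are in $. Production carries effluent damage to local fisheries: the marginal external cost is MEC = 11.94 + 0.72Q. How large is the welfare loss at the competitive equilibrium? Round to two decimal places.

Market equilibrium (private): 10.63 + 3.11Q = 108.74 - 0.43Q → Q_m = 27.7147.
Social marginal cost = private MC + MEC = 22.57 + 3.83Q.
Set SMC = demand: 22.57 + 3.83Q = 108.74 - 0.43Q → Q* = 20.2277.
Between Q* and Q_m the wedge SMC − demand runs linearly from 0 to MEC(Q_m), so the loss is a triangle.
DWL = ½ × 7.4870 × 31.8946 = 119.3974.

DWL = $119.40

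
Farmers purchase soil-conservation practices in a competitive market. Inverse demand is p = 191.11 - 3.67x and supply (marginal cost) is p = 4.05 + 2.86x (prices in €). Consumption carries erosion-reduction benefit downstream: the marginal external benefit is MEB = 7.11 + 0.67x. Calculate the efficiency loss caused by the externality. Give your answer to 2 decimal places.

Market equilibrium (private): 4.05 + 2.86x = 191.11 - 3.67x → x_m = 28.6462.
Social marginal benefit = demand + MEB = 198.22 - 3.00x.
Set SMB = MC: 198.22 - 3.00x = 4.05 + 2.86x → x* = 33.1348.
Between x* and x_m the wedge SMB − MC runs linearly from 0 to MEB(x_m), so the loss is a triangle.
DWL = ½ × 4.4886 × 26.3030 = 59.0318.

DWL = €59.03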